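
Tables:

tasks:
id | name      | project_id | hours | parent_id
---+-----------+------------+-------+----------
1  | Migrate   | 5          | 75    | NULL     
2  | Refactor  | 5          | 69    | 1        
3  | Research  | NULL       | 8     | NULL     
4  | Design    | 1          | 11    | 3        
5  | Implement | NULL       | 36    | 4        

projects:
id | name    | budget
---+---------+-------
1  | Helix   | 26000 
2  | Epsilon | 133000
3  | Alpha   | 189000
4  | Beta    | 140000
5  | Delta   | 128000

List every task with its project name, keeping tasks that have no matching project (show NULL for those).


LEFT JOIN keeps every row from tasks (the left table); where project_id has no match in projects, the project columns become NULL. Walk through each task:
  - task 1 (Migrate): project_id=5 -> matches Delta
  - task 2 (Refactor): project_id=5 -> matches Delta
  - task 3 (Research): project_id=NULL, no match -> kept with NULL
  - task 4 (Design): project_id=1 -> matches Helix
  - task 5 (Implement): project_id=NULL, no match -> kept with NULL
All 5 rows appear; 2 have NULL project.

SQL:
SELECT a.name, b.name AS project
FROM tasks a
LEFT JOIN projects b ON a.project_id = b.id

Result:
name      | project
----------+--------
Migrate   | Delta  
Refactor  | Delta  
Research  | NULL   
Design    | Helix  
Implement | NULL   


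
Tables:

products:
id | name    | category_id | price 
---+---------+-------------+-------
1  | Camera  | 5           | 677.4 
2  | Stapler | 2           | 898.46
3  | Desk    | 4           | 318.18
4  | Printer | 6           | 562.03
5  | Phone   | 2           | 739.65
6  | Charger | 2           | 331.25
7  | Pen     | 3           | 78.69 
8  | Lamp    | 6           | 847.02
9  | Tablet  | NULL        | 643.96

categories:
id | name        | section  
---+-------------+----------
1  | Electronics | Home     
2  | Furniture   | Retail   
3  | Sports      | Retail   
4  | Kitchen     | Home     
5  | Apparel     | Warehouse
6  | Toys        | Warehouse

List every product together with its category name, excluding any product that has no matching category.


INNER JOIN keeps only products rows whose category_id matches an id in categories. Walk through each product:
  - product 1 (Camera): category_id=5 -> matches Apparel
  - product 2 (Stapler): category_id=2 -> matches Furniture
  - product 3 (Desk): category_id=4 -> matches Kitchen
  - product 4 (Printer): category_id=6 -> matches Toys
  - product 5 (Phone): category_id=2 -> matches Furniture
  - product 6 (Charger): category_id=2 -> matches Furniture
  - product 7 (Pen): category_id=3 -> matches Sports
  - product 8 (Lamp): category_id=6 -> matches Toys
  - product 9 (Tablet): category_id=NULL, no match -> dropped
So 1 of 9 rows is dropped.

SQL:
SELECT a.name, b.name AS category
FROM products a
INNER JOIN categories b ON a.category_id = b.id

Result:
name    | category 
--------+----------
Camera  | Apparel  
Stapler | Furniture
Desk    | Kitchen  
Printer | Toys     
Phone   | Furniture
Charger | Furniture
Pen     | Sports   
Lamp    | Toys     


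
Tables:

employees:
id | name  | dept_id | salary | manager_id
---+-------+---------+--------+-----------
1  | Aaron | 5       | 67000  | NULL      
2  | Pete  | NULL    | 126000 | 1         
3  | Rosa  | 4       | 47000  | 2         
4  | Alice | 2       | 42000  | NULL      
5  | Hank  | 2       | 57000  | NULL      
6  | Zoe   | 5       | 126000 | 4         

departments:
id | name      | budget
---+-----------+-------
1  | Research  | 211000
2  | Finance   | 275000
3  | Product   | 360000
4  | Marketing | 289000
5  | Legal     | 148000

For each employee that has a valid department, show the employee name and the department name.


INNER JOIN keeps only employees rows whose dept_id matches an id in departments. Walk through each employee:
  - employee 1 (Aaron): dept_id=5 -> matches Legal
  - employee 2 (Pete): dept_id=NULL, no match -> dropped
  - employee 3 (Rosa): dept_id=4 -> matches Marketing
  - employee 4 (Alice): dept_id=2 -> matches Finance
  - employee 5 (Hank): dept_id=2 -> matches Finance
  - employee 6 (Zoe): dept_id=5 -> matches Legal
So 1 of 6 rows is dropped.

SQL:
SELECT a.name, b.name AS department
FROM employees a
INNER JOIN departments b ON a.dept_id = b.id

Result:
name  | department
------+-----------
Aaron | Legal     
Rosa  | Marketing 
Alice | Finance   
Hank  | Finance   
Zoe   | Legal     


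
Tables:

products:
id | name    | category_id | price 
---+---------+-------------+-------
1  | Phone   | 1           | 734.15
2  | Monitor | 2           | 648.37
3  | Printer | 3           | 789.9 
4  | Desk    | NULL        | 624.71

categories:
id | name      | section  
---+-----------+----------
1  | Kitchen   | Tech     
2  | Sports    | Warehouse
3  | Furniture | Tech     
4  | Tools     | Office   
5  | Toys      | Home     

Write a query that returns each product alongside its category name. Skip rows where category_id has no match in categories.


INNER JOIN keeps only products rows whose category_id matches an id in categories. Walk through each product:
  - product 1 (Phone): category_id=1 -> matches Kitchen
  - product 2 (Monitor): category_id=2 -> matches Sports
  - product 3 (Printer): category_id=3 -> matches Furniture
  - product 4 (Desk): category_id=NULL, no match -> dropped
So 1 of 4 rows is dropped.

SQL:
SELECT a.name, b.name AS category
FROM products a
INNER JOIN categories b ON a.category_id = b.id

Result:
name    | category 
--------+----------
Phone   | Kitchen  
Monitor | Sports   
Printer | Furniture


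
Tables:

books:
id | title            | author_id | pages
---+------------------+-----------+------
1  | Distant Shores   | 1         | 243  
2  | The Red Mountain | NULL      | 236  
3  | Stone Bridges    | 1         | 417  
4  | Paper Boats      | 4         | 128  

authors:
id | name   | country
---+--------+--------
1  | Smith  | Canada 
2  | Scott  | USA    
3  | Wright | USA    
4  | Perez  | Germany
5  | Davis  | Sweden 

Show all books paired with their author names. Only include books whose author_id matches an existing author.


INNER JOIN keeps only books rows whose author_id matches an id in authors. Walk through each book:
  - book 1 (Distant Shores): author_id=1 -> matches Smith
  - book 2 (The Red Mountain): author_id=NULL, no match -> dropped
  - book 3 (Stone Bridges): author_id=1 -> matches Smith
  - book 4 (Paper Boats): author_id=4 -> matches Perez
So 1 of 4 rows is dropped.

SQL:
SELECT a.title, b.name AS author
FROM books a
INNER JOIN authors b ON a.author_id = b.id

Result:
title          | author
---------------+-------
Distant Shores | Smith 
Stone Bridges  | Smith 
Paper Boats    | Perez 


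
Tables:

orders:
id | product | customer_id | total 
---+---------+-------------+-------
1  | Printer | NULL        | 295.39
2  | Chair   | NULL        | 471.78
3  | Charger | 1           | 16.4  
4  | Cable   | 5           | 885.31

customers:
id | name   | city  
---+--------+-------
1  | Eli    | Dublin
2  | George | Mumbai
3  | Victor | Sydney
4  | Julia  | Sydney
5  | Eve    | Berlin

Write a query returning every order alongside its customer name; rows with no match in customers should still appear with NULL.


LEFT JOIN keeps every row from orders (the left table); where customer_id has no match in customers, the customer columns become NULL. Walk through each order:
  - order 1 (Printer): customer_id=NULL, no match -> kept with NULL
  - order 2 (Chair): customer_id=NULL, no match -> kept with NULL
  - order 3 (Charger): customer_id=1 -> matches Eli
  - order 4 (Cable): customer_id=5 -> matches Eve
All 4 rows appear; 2 have NULL customer.

SQL:
SELECT a.product, b.name AS customer
FROM orders a
LEFT JOIN customers b ON a.customer_id = b.id

Result:
product | customer
--------+---------
Printer | NULL    
Chair   | NULL    
Charger | Eli     
Cable   | Eve     


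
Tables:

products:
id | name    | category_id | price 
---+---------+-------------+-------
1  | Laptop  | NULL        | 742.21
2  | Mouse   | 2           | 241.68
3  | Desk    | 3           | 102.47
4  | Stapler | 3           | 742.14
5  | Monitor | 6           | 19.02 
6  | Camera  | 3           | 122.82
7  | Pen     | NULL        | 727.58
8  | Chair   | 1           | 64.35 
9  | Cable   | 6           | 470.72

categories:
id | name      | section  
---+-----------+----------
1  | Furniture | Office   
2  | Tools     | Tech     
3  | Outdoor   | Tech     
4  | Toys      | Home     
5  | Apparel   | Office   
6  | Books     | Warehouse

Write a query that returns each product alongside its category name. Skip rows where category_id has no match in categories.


INNER JOIN keeps only products rows whose category_id matches an id in categories. Walk through each product:
  - product 1 (Laptop): category_id=NULL, no match -> dropped
  - product 2 (Mouse): category_id=2 -> matches Tools
  - product 3 (Desk): category_id=3 -> matches Outdoor
  - product 4 (Stapler): category_id=3 -> matches Outdoor
  - product 5 (Monitor): category_id=6 -> matches Books
  - product 6 (Camera): category_id=3 -> matches Outdoor
  - product 7 (Pen): category_id=NULL, no match -> dropped
  - product 8 (Chair): category_id=1 -> matches Furniture
  - product 9 (Cable): category_id=6 -> matches Books
So 2 of 9 rows are dropped.

SQL:
SELECT a.name, b.name AS category
FROM products a
INNER JOIN categories b ON a.category_id = b.id

Result:
name    | category 
--------+----------
Mouse   | Tools    
Desk    | Outdoor  
Stapler | Outdoor  
Monitor | Books    
Camera  | Outdoor  
Chair   | Furniture
Cable   | Books    


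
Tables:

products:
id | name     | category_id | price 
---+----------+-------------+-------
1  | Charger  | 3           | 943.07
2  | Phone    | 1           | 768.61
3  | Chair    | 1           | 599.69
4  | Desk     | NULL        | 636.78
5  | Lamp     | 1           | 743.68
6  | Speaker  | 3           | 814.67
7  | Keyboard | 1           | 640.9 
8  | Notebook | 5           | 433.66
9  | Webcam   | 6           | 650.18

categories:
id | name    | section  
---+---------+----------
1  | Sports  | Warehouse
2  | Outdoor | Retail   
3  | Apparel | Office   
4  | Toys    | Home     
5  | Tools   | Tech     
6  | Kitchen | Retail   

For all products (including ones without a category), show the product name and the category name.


LEFT JOIN keeps every row from products (the left table); where category_id has no match in categories, the category columns become NULL. Walk through each product:
  - product 1 (Charger): category_id=3 -> matches Apparel
  - product 2 (Phone): category_id=1 -> matches Sports
  - product 3 (Chair): category_id=1 -> matches Sports
  - product 4 (Desk): category_id=NULL, no match -> kept with NULL
  - product 5 (Lamp): category_id=1 -> matches Sports
  - product 6 (Speaker): category_id=3 -> matches Apparel
  - product 7 (Keyboard): category_id=1 -> matches Sports
  - product 8 (Notebook): category_id=5 -> matches Tools
  - product 9 (Webcam): category_id=6 -> matches Kitchen
All 9 rows appear; 1 has NULL category.

SQL:
SELECT a.name, b.name AS category
FROM products a
LEFT JOIN categories b ON a.category_id = b.id

Result:
name     | category
---------+---------
Charger  | Apparel 
Phone    | Sports  
Chair    | Sports  
Desk     | NULL    
Lamp     | Sports  
Speaker  | Apparel 
Keyboard | Sports  
Notebook | Tools   
Webcam   | Kitchen 


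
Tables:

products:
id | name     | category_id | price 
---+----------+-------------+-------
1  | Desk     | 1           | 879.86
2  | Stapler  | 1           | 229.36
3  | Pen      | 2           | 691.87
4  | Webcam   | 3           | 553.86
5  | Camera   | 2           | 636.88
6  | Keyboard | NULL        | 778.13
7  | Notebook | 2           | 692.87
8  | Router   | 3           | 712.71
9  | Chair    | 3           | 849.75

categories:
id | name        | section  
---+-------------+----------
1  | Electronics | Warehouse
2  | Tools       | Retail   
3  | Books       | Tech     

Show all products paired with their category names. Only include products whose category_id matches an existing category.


INNER JOIN keeps only products rows whose category_id matches an id in categories. Walk through each product:
  - product 1 (Desk): category_id=1 -> matches Electronics
  - product 2 (Stapler): category_id=1 -> matches Electronics
  - product 3 (Pen): category_id=2 -> matches Tools
  - product 4 (Webcam): category_id=3 -> matches Books
  - product 5 (Camera): category_id=2 -> matches Tools
  - product 6 (Keyboard): category_id=NULL, no match -> dropped
  - product 7 (Notebook): category_id=2 -> matches Tools
  - product 8 (Router): category_id=3 -> matches Books
  - product 9 (Chair): category_id=3 -> matches Books
So 1 of 9 rows is dropped.

SQL:
SELECT a.name, b.name AS category
FROM products a
INNER JOIN categories b ON a.category_id = b.id

Result:
name     | category   
---------+------------
Desk     | Electronics
Stapler  | Electronics
Pen      | Tools      
Webcam   | Books      
Camera   | Tools      
Notebook | Tools      
Router   | Books      
Chair    | Books      


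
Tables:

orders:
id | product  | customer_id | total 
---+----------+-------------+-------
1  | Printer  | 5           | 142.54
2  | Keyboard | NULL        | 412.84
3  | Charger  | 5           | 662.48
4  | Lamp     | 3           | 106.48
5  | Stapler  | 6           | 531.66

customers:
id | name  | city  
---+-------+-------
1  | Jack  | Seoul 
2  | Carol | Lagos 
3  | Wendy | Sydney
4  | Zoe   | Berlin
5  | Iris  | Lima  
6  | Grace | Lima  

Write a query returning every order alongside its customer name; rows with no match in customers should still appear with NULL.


LEFT JOIN keeps every row from orders (the left table); where customer_id has no match in customers, the customer columns become NULL. Walk through each order:
  - order 1 (Printer): customer_id=5 -> matches Iris
  - order 2 (Keyboard): customer_id=NULL, no match -> kept with NULL
  - order 3 (Charger): customer_id=5 -> matches Iris
  - order 4 (Lamp): customer_id=3 -> matches Wendy
  - order 5 (Stapler): customer_id=6 -> matches Grace
All 5 rows appear; 1 has NULL customer.

SQL:
SELECT a.product, b.name AS customer
FROM orders a
LEFT JOIN customers b ON a.customer_id = b.id

Result:
product  | customer
---------+---------
Printer  | Iris    
Keyboard | NULL    
Charger  | Iris    
Lamp     | Wendy   
Stapler  | Grace   


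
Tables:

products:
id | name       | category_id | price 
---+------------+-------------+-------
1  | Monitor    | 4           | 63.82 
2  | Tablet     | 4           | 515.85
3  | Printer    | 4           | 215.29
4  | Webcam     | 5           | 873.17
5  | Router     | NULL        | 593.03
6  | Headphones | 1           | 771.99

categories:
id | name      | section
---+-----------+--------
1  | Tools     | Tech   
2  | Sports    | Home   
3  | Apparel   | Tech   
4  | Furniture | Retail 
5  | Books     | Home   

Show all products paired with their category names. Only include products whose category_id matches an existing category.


INNER JOIN keeps only products rows whose category_id matches an id in categories. Walk through each product:
  - product 1 (Monitor): category_id=4 -> matches Furniture
  - product 2 (Tablet): category_id=4 -> matches Furniture
  - product 3 (Printer): category_id=4 -> matches Furniture
  - product 4 (Webcam): category_id=5 -> matches Books
  - product 5 (Router): category_id=NULL, no match -> dropped
  - product 6 (Headphones): category_id=1 -> matches Tools
So 1 of 6 rows is dropped.

SQL:
SELECT a.name, b.name AS category
FROM products a
INNER JOIN categories b ON a.category_id = b.id

Result:
name       | category 
-----------+----------
Monitor    | Furniture
Tablet     | Furniture
Printer    | Furniture
Webcam     | Books    
Headphones | Tools    


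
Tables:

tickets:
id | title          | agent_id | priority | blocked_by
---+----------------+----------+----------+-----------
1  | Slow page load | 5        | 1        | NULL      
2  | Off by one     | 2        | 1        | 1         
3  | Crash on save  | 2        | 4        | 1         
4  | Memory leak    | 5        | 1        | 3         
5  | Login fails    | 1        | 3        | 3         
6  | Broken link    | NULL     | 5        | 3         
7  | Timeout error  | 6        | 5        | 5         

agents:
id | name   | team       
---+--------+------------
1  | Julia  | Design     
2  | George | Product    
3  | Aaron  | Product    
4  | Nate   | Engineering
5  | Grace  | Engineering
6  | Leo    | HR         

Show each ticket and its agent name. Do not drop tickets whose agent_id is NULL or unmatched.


LEFT JOIN keeps every row from tickets (the left table); where agent_id has no match in agents, the agent columns become NULL. Walk through each ticket:
  - ticket 1 (Slow page load): agent_id=5 -> matches Grace
  - ticket 2 (Off by one): agent_id=2 -> matches George
  - ticket 3 (Crash on save): agent_id=2 -> matches George
  - ticket 4 (Memory leak): agent_id=5 -> matches Grace
  - ticket 5 (Login fails): agent_id=1 -> matches Julia
  - ticket 6 (Broken link): agent_id=NULL, no match -> kept with NULL
  - ticket 7 (Timeout error): agent_id=6 -> matches Leo
All 7 rows appear; 1 has NULL agent.

SQL:
SELECT a.title, b.name AS agent
FROM tickets a
LEFT JOIN agents b ON a.agent_id = b.id

Result:
title          | agent 
---------------+-------
Slow page load | Grace 
Off by one     | George
Crash on save  | George
Memory leak    | Grace 
Login fails    | Julia 
Broken link    | NULL  
Timeout error  | Leo   


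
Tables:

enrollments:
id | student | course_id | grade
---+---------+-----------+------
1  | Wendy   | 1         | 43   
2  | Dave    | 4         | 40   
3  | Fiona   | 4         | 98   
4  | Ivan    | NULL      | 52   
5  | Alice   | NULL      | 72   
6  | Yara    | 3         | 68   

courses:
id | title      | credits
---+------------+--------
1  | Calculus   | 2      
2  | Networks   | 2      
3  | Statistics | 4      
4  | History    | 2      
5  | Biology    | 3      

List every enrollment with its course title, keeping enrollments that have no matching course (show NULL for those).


LEFT JOIN keeps every row from enrollments (the left table); where course_id has no match in courses, the course columns become NULL. Walk through each enrollment:
  - enrollment 1 (Wendy): course_id=1 -> matches Calculus
  - enrollment 2 (Dave): course_id=4 -> matches History
  - enrollment 3 (Fiona): course_id=4 -> matches History
  - enrollment 4 (Ivan): course_id=NULL, no match -> kept with NULL
  - enrollment 5 (Alice): course_id=NULL, no match -> kept with NULL
  - enrollment 6 (Yara): course_id=3 -> matches Statistics
All 6 rows appear; 2 have NULL course.

SQL:
SELECT a.student, b.title AS course
FROM enrollments a
LEFT JOIN courses b ON a.course_id = b.id

Result:
student | course    
--------+-----------
Wendy   | Calculus  
Dave    | History   
Fiona   | History   
Ivan    | NULL      
Alice   | NULL      
Yara    | Statistics


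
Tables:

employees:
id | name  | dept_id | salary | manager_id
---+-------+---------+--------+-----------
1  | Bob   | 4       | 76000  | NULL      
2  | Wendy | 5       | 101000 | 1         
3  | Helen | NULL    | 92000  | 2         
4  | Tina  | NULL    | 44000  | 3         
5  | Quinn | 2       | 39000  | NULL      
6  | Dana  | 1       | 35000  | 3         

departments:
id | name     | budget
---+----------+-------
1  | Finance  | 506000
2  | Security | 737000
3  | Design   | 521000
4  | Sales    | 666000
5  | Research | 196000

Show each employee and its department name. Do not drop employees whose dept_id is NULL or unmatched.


LEFT JOIN keeps every row from employees (the left table); where dept_id has no match in departments, the department columns become NULL. Walk through each employee:
  - employee 1 (Bob): dept_id=4 -> matches Sales
  - employee 2 (Wendy): dept_id=5 -> matches Research
  - employee 3 (Helen): dept_id=NULL, no match -> kept with NULL
  - employee 4 (Tina): dept_id=NULL, no match -> kept with NULL
  - employee 5 (Quinn): dept_id=2 -> matches Security
  - employee 6 (Dana): dept_id=1 -> matches Finance
All 6 rows appear; 2 have NULL department.

SQL:
SELECT a.name, b.name AS department
FROM employees a
LEFT JOIN departments b ON a.dept_id = b.id

Result:
name  | department
------+-----------
Bob   | Sales     
Wendy | Research  
Helen | NULL      
Tina  | NULL      
Quinn | Security  
Dana  | Finance   


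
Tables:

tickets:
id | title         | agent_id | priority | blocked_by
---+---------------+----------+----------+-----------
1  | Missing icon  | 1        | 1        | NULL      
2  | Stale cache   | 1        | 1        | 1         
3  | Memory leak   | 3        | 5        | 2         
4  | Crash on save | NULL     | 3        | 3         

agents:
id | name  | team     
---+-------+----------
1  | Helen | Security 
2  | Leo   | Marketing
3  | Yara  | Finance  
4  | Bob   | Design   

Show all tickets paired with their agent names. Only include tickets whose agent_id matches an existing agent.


INNER JOIN keeps only tickets rows whose agent_id matches an id in agents. Walk through each ticket:
  - ticket 1 (Missing icon): agent_id=1 -> matches Helen
  - ticket 2 (Stale cache): agent_id=1 -> matches Helen
  - ticket 3 (Memory leak): agent_id=3 -> matches Yara
  - ticket 4 (Crash on save): agent_id=NULL, no match -> dropped
So 1 of 4 rows is dropped.

SQL:
SELECT a.title, b.name AS agent
FROM tickets a
INNER JOIN agents b ON a.agent_id = b.id

Result:
title        | agent
-------------+------
Missing icon | Helen
Stale cache  | Helen
Memory leak  | Yara 


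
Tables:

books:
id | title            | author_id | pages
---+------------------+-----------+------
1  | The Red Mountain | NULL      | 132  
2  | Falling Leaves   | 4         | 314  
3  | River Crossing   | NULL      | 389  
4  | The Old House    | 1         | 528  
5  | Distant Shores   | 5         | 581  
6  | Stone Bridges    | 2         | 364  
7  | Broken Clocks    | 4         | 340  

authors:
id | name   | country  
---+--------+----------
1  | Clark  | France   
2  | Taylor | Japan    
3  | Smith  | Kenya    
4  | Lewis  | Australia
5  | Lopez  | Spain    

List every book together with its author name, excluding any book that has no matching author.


INNER JOIN keeps only books rows whose author_id matches an id in authors. Walk through each book:
  - book 1 (The Red Mountain): author_id=NULL, no match -> dropped
  - book 2 (Falling Leaves): author_id=4 -> matches Lewis
  - book 3 (River Crossing): author_id=NULL, no match -> dropped
  - book 4 (The Old House): author_id=1 -> matches Clark
  - book 5 (Distant Shores): author_id=5 -> matches Lopez
  - book 6 (Stone Bridges): author_id=2 -> matches Taylor
  - book 7 (Broken Clocks): author_id=4 -> matches Lewis
So 2 of 7 rows are dropped.

SQL:
SELECT a.title, b.name AS author
FROM books a
INNER JOIN authors b ON a.author_id = b.id

Result:
title          | author
---------------+-------
Falling Leaves | Lewis 
The Old House  | Clark 
Distant Shores | Lopez 
Stone Bridges  | Taylor
Broken Clocks  | Lewis 


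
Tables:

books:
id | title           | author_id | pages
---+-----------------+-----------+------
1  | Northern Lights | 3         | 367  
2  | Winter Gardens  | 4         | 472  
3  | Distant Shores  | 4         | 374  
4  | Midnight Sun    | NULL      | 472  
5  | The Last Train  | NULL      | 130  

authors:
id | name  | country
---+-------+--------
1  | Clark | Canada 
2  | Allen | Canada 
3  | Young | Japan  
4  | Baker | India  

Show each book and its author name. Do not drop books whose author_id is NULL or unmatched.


LEFT JOIN keeps every row from books (the left table); where author_id has no match in authors, the author columns become NULL. Walk through each book:
  - book 1 (Northern Lights): author_id=3 -> matches Young
  - book 2 (Winter Gardens): author_id=4 -> matches Baker
  - book 3 (Distant Shores): author_id=4 -> matches Baker
  - book 4 (Midnight Sun): author_id=NULL, no match -> kept with NULL
  - book 5 (The Last Train): author_id=NULL, no match -> kept with NULL
All 5 rows appear; 2 have NULL author.

SQL:
SELECT a.title, b.name AS author
FROM books a
LEFT JOIN authors b ON a.author_id = b.id

Result:
title           | author
----------------+-------
Northern Lights | Young 
Winter Gardens  | Baker 
Distant Shores  | Baker 
Midnight Sun    | NULL  
The Last Train  | NULL  


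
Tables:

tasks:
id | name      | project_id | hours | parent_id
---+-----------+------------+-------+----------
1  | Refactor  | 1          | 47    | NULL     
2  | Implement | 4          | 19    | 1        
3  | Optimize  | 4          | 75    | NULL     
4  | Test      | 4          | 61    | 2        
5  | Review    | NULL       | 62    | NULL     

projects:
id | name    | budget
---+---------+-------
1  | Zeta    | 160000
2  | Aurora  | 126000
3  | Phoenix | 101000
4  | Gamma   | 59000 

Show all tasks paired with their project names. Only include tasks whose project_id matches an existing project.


INNER JOIN keeps only tasks rows whose project_id matches an id in projects. Walk through each task:
  - task 1 (Refactor): project_id=1 -> matches Zeta
  - task 2 (Implement): project_id=4 -> matches Gamma
  - task 3 (Optimize): project_id=4 -> matches Gamma
  - task 4 (Test): project_id=4 -> matches Gamma
  - task 5 (Review): project_id=NULL, no match -> dropped
So 1 of 5 rows is dropped.

SQL:
SELECT a.name, b.name AS project
FROM tasks a
INNER JOIN projects b ON a.project_id = b.id

Result:
name      | project
----------+--------
Refactor  | Zeta   
Implement | Gamma  
Optimize  | Gamma  
Test      | Gamma  


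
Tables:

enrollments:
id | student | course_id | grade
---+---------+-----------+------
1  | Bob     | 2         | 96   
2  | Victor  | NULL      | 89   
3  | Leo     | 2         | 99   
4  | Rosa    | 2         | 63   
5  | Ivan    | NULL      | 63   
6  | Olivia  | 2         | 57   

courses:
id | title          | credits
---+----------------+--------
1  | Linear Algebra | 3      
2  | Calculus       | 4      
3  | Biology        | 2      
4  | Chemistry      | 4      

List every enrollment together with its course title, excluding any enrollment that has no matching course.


INNER JOIN keeps only enrollments rows whose course_id matches an id in courses. Walk through each enrollment:
  - enrollment 1 (Bob): course_id=2 -> matches Calculus
  - enrollment 2 (Victor): course_id=NULL, no match -> dropped
  - enrollment 3 (Leo): course_id=2 -> matches Calculus
  - enrollment 4 (Rosa): course_id=2 -> matches Calculus
  - enrollment 5 (Ivan): course_id=NULL, no match -> dropped
  - enrollment 6 (Olivia): course_id=2 -> matches Calculus
So 2 of 6 rows are dropped.

SQL:
SELECT a.student, b.title AS course
FROM enrollments a
INNER JOIN courses b ON a.course_id = b.id

Result:
student | course  
--------+---------
Bob     | Calculus
Leo     | Calculus
Rosa    | Calculus
Olivia  | Calculus


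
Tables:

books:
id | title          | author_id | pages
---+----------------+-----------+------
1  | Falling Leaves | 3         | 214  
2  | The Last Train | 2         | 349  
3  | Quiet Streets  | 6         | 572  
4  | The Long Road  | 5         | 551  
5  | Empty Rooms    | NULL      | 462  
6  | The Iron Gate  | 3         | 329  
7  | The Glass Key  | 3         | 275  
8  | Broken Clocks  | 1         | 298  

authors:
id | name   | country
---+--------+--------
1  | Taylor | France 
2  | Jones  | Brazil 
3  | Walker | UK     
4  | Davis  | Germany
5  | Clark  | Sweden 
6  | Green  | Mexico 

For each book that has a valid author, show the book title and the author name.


INNER JOIN keeps only books rows whose author_id matches an id in authors. Walk through each book:
  - book 1 (Falling Leaves): author_id=3 -> matches Walker
  - book 2 (The Last Train): author_id=2 -> matches Jones
  - book 3 (Quiet Streets): author_id=6 -> matches Green
  - book 4 (The Long Road): author_id=5 -> matches Clark
  - book 5 (Empty Rooms): author_id=NULL, no match -> dropped
  - book 6 (The Iron Gate): author_id=3 -> matches Walker
  - book 7 (The Glass Key): author_id=3 -> matches Walker
  - book 8 (Broken Clocks): author_id=1 -> matches Taylor
So 1 of 8 rows is dropped.

SQL:
SELECT a.title, b.name AS author
FROM books a
INNER JOIN authors b ON a.author_id = b.id

Result:
title          | author
---------------+-------
Falling Leaves | Walker
The Last Train | Jones 
Quiet Streets  | Green 
The Long Road  | Clark 
The Iron Gate  | Walker
The Glass Key  | Walker
Broken Clocks  | Taylor


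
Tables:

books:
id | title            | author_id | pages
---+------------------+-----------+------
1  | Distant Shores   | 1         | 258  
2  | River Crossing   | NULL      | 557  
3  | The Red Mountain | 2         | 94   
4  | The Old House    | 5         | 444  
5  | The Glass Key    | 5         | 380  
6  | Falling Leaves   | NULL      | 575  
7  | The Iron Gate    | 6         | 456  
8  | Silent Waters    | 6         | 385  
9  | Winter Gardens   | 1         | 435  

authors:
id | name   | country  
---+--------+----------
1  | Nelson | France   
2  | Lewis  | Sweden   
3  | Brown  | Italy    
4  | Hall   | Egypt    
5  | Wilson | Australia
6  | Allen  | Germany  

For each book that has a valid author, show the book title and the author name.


INNER JOIN keeps only books rows whose author_id matches an id in authors. Walk through each book:
  - book 1 (Distant Shores): author_id=1 -> matches Nelson
  - book 2 (River Crossing): author_id=NULL, no match -> dropped
  - book 3 (The Red Mountain): author_id=2 -> matches Lewis
  - book 4 (The Old House): author_id=5 -> matches Wilson
  - book 5 (The Glass Key): author_id=5 -> matches Wilson
  - book 6 (Falling Leaves): author_id=NULL, no match -> dropped
  - book 7 (The Iron Gate): author_id=6 -> matches Allen
  - book 8 (Silent Waters): author_id=6 -> matches Allen
  - book 9 (Winter Gardens): author_id=1 -> matches Nelson
So 2 of 9 rows are dropped.

SQL:
SELECT a.title, b.name AS author
FROM books a
INNER JOIN authors b ON a.author_id = b.id

Result:
title            | author
-----------------+-------
Distant Shores   | Nelson
The Red Mountain | Lewis 
The Old House    | Wilson
The Glass Key    | Wilson
The Iron Gate    | Allen 
Silent Waters    | Allen 
Winter Gardens   | Nelson


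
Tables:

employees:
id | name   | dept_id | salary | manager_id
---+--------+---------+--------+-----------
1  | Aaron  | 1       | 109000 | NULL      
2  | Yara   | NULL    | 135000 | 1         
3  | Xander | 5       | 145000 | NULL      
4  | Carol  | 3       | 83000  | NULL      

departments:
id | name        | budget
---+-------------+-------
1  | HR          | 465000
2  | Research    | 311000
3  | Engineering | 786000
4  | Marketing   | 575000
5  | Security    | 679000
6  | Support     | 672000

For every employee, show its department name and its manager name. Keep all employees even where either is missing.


Two LEFT JOINs from the same base table employees: one to departments via dept_id, one to employees itself via manager_id. Both are LEFT so every employee is preserved.
Match against departments:
  - employee 1 (Aaron): dept_id=1 -> matches HR
  - employee 2 (Yara): dept_id=NULL, no match -> kept with NULL
  - employee 3 (Xander): dept_id=5 -> matches Security
  - employee 4 (Carol): dept_id=3 -> matches Engineering
Match against employees (self):
  - employee 1 (Aaron): manager_id=NULL -> NULL
  - employee 2 (Yara): manager_id=1 -> Aaron
  - employee 3 (Xander): manager_id=NULL -> NULL
  - employee 4 (Carol): manager_id=NULL -> NULL

SQL:
SELECT a.name, b.name AS department, c.name AS manager
FROM employees a
LEFT JOIN departments b ON a.dept_id = b.id
LEFT JOIN employees c ON a.manager_id = c.id

Result:
name   | department  | manager
-------+-------------+--------
Aaron  | HR          | NULL   
Yara   | NULL        | Aaron  
Xander | Security    | NULL   
Carol  | Engineering | NULL   


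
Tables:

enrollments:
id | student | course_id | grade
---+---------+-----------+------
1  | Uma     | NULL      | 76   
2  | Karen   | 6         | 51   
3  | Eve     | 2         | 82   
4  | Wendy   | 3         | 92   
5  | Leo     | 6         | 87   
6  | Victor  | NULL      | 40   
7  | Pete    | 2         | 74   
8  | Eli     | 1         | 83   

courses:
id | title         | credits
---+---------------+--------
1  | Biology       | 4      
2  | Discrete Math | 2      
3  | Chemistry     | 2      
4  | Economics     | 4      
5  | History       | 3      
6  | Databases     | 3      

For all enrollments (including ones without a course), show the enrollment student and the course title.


LEFT JOIN keeps every row from enrollments (the left table); where course_id has no match in courses, the course columns become NULL. Walk through each enrollment:
  - enrollment 1 (Uma): course_id=NULL, no match -> kept with NULL
  - enrollment 2 (Karen): course_id=6 -> matches Databases
  - enrollment 3 (Eve): course_id=2 -> matches Discrete Math
  - enrollment 4 (Wendy): course_id=3 -> matches Chemistry
  - enrollment 5 (Leo): course_id=6 -> matches Databases
  - enrollment 6 (Victor): course_id=NULL, no match -> kept with NULL
  - enrollment 7 (Pete): course_id=2 -> matches Discrete Math
  - enrollment 8 (Eli): course_id=1 -> matches Biology
All 8 rows appear; 2 have NULL course.

SQL:
SELECT a.student, b.title AS course
FROM enrollments a
LEFT JOIN courses b ON a.course_id = b.id

Result:
student | course       
--------+--------------
Uma     | NULL         
Karen   | Databases    
Eve     | Discrete Math
Wendy   | Chemistry    
Leo     | Databases    
Victor  | NULL         
Pete    | Discrete Math
Eli     | Biology      


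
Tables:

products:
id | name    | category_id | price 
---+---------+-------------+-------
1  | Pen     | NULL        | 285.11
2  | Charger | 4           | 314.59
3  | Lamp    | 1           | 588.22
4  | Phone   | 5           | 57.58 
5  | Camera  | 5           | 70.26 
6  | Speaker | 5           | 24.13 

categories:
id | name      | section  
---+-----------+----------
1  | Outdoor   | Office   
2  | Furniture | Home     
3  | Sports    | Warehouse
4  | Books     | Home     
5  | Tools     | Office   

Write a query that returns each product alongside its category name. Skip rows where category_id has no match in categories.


INNER JOIN keeps only products rows whose category_id matches an id in categories. Walk through each product:
  - product 1 (Pen): category_id=NULL, no match -> dropped
  - product 2 (Charger): category_id=4 -> matches Books
  - product 3 (Lamp): category_id=1 -> matches Outdoor
  - product 4 (Phone): category_id=5 -> matches Tools
  - product 5 (Camera): category_id=5 -> matches Tools
  - product 6 (Speaker): category_id=5 -> matches Tools
So 1 of 6 rows is dropped.

SQL:
SELECT a.name, b.name AS category
FROM products a
INNER JOIN categories b ON a.category_id = b.id

Result:
name    | category
--------+---------
Charger | Books   
Lamp    | Outdoor 
Phone   | Tools   
Camera  | Tools   
Speaker | Tools   


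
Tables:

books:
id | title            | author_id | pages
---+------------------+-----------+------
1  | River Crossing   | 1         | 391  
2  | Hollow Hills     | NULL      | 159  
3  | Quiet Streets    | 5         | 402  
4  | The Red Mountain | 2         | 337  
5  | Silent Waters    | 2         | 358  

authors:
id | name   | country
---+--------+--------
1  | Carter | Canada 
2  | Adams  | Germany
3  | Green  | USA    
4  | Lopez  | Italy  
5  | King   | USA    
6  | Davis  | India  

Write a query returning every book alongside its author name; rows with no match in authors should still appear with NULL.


LEFT JOIN keeps every row from books (the left table); where author_id has no match in authors, the author columns become NULL. Walk through each book:
  - book 1 (River Crossing): author_id=1 -> matches Carter
  - book 2 (Hollow Hills): author_id=NULL, no match -> kept with NULL
  - book 3 (Quiet Streets): author_id=5 -> matches King
  - book 4 (The Red Mountain): author_id=2 -> matches Adams
  - book 5 (Silent Waters): author_id=2 -> matches Adams
All 5 rows appear; 1 has NULL author.

SQL:
SELECT a.title, b.name AS author
FROM books a
LEFT JOIN authors b ON a.author_id = b.id

Result:
title            | author
-----------------+-------
River Crossing   | Carter
Hollow Hills     | NULL  
Quiet Streets    | King  
The Red Mountain | Adams 
Silent Waters    | Adams 


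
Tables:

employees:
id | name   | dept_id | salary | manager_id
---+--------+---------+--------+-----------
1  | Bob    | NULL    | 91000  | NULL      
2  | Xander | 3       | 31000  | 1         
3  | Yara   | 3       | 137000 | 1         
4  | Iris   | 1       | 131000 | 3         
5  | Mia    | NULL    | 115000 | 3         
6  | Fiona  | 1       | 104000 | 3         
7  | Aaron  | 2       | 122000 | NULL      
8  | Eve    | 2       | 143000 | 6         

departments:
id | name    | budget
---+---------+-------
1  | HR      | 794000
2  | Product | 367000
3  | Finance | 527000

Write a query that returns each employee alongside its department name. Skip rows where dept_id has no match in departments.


INNER JOIN keeps only employees rows whose dept_id matches an id in departments. Walk through each employee:
  - employee 1 (Bob): dept_id=NULL, no match -> dropped
  - employee 2 (Xander): dept_id=3 -> matches Finance
  - employee 3 (Yara): dept_id=3 -> matches Finance
  - employee 4 (Iris): dept_id=1 -> matches HR
  - employee 5 (Mia): dept_id=NULL, no match -> dropped
  - employee 6 (Fiona): dept_id=1 -> matches HR
  - employee 7 (Aaron): dept_id=2 -> matches Product
  - employee 8 (Eve): dept_id=2 -> matches Product
So 2 of 8 rows are dropped.

SQL:
SELECT a.name, b.name AS department
FROM employees a
INNER JOIN departments b ON a.dept_id = b.id

Result:
name   | department
-------+-----------
Xander | Finance   
Yara   | Finance   
Iris   | HR        
Fiona  | HR        
Aaron  | Product   
Eve    | Product   


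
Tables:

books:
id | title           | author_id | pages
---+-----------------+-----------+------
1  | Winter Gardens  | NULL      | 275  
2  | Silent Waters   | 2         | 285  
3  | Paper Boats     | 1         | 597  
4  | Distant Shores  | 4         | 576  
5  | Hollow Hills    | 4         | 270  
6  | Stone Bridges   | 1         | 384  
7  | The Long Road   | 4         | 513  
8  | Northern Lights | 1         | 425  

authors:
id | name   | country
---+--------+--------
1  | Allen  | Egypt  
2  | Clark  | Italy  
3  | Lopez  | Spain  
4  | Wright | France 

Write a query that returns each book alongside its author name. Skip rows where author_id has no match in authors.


INNER JOIN keeps only books rows whose author_id matches an id in authors. Walk through each book:
  - book 1 (Winter Gardens): author_id=NULL, no match -> dropped
  - book 2 (Silent Waters): author_id=2 -> matches Clark
  - book 3 (Paper Boats): author_id=1 -> matches Allen
  - book 4 (Distant Shores): author_id=4 -> matches Wright
  - book 5 (Hollow Hills): author_id=4 -> matches Wright
  - book 6 (Stone Bridges): author_id=1 -> matches Allen
  - book 7 (The Long Road): author_id=4 -> matches Wright
  - book 8 (Northern Lights): author_id=1 -> matches Allen
So 1 of 8 rows is dropped.

SQL:
SELECT a.title, b.name AS author
FROM books a
INNER JOIN authors b ON a.author_id = b.id

Result:
title           | author
----------------+-------
Silent Waters   | Clark 
Paper Boats     | Allen 
Distant Shores  | Wright
Hollow Hills    | Wright
Stone Bridges   | Allen 
The Long Road   | Wright
Northern Lights | Allen 


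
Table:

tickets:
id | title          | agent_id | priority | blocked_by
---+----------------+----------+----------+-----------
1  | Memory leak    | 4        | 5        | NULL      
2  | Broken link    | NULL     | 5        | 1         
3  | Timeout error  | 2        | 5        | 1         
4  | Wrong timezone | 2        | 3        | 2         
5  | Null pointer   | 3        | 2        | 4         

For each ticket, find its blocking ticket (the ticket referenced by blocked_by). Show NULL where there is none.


This is a self-join: tickets is joined to a second copy of itself, matching each row's blocked_by to another row's id. Use LEFT JOIN so rows with blocked_by=NULL are kept.
  - ticket 1 (Memory leak): blocked_by=NULL -> NULL
  - ticket 2 (Broken link): blocked_by=1 -> Memory leak
  - ticket 3 (Timeout error): blocked_by=1 -> Memory leak
  - ticket 4 (Wrong timezone): blocked_by=2 -> Broken link
  - ticket 5 (Null pointer): blocked_by=4 -> Wrong timezone

SQL:
SELECT a.title AS item, b.title AS blocked_by
FROM tickets a
LEFT JOIN tickets b ON a.blocked_by = b.id

Result:
item           | blocked_by    
---------------+---------------
Memory leak    | NULL          
Broken link    | Memory leak   
Timeout error  | Memory leak   
Wrong timezone | Broken link   
Null pointer   | Wrong timezone
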